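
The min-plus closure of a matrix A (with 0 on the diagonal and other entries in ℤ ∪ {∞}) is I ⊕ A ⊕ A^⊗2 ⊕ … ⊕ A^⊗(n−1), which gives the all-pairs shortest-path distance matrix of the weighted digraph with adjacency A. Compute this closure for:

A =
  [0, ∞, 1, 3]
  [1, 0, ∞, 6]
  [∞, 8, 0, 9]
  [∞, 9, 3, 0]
Closure =
  [0, 9, 1, 3]
  [1, 0, 2, 4]
  [9, 8, 0, 9]
  [10, 9, 3, 0]

This is the Floyd-Warshall all-pairs shortest-path computation. For each intermediate vertex k = 0, 1, …, 3, update dist[i][j] ← min(dist[i][j], dist[i][k] + dist[k][j]). The final matrix gives, for each (i, j), the minimum total weight of any directed path from i to j (possibly empty when i = j).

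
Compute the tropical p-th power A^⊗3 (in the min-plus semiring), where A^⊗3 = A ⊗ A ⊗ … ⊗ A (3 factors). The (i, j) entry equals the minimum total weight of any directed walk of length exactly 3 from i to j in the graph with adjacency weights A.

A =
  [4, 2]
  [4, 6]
A^⊗3 =
  [10, 8]
  [10, 10]

Each entry (A^⊗3)_ij equals the minimum over all length-3 walks i = v_0 → v_1 → … → v_3 = j of Σ_t A[v_t][v_{t+1}]. For example, for (i, j) = (0, 1) we minimise over 4 possible intermediate vertex sequences; the minimum is 8, attained along the walk 0 → 1 → 0 → 1.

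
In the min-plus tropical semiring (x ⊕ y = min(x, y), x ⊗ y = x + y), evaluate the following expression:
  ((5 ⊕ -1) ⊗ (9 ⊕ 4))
((5 ⊕ -1) ⊗ (9 ⊕ 4)) = 3

Expand innermost to outermost. Recall ⊕ takes the minimum of its arguments and ⊗ takes their sum. Working out the expression ((5 ⊕ -1) ⊗ (9 ⊕ 4)) gives 3.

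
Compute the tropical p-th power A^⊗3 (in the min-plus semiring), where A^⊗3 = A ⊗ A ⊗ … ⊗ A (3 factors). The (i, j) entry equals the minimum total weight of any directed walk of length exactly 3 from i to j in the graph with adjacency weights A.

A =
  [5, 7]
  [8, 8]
A^⊗3 =
  [15, 17]
  [18, 20]

Each entry (A^⊗3)_ij equals the minimum over all length-3 walks i = v_0 → v_1 → … → v_3 = j of Σ_t A[v_t][v_{t+1}]. For example, for (i, j) = (0, 1) we minimise over 4 possible intermediate vertex sequences; the minimum is 17, attained along the walk 0 → 0 → 0 → 1.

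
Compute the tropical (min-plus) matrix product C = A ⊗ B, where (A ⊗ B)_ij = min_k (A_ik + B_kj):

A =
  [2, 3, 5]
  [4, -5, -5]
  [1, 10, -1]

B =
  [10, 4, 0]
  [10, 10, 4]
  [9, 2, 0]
A ⊗ B =
  [12, 6, 2]
  [4, -3, -5]
  [8, 1, -1]

Apply the min-plus product entry-by-entry:
  C[0][0] = min over k of (A[0][0] + B[0][0] = 2 + 10 = 12, A[0][1] + B[1][0] = 3 + 10 = 13, A[0][2] + B[2][0] = 5 + 9 = 14) = 12 (attained at k = 0)
  C[0][1] = min over k of (A[0][0] + B[0][1] = 2 + 4 = 6, A[0][1] + B[1][1] = 3 + 10 = 13, A[0][2] + B[2][1] = 5 + 2 = 7) = 6 (attained at k = 0)
  C[0][2] = min over k of (A[0][0] + B[0][2] = 2 + 0 = 2, A[0][1] + B[1][2] = 3 + 4 = 7, A[0][2] + B[2][2] = 5 + 0 = 5) = 2 (attained at k = 0)
  C[1][0] = min over k of (A[1][0] + B[0][0] = 4 + 10 = 14, A[1][1] + B[1][0] = -5 + 10 = 5, A[1][2] + B[2][0] = -5 + 9 = 4) = 4 (attained at k = 2)
  C[1][1] = min over k of (A[1][0] + B[0][1] = 4 + 4 = 8, A[1][1] + B[1][1] = -5 + 10 = 5, A[1][2] + B[2][1] = -5 + 2 = -3) = -3 (attained at k = 2)
  C[1][2] = min over k of (A[1][0] + B[0][2] = 4 + 0 = 4, A[1][1] + B[1][2] = -5 + 4 = -1, A[1][2] + B[2][2] = -5 + 0 = -5) = -5 (attained at k = 2)
  C[2][0] = min over k of (A[2][0] + B[0][0] = 1 + 10 = 11, A[2][1] + B[1][0] = 10 + 10 = 20, A[2][2] + B[2][0] = -1 + 9 = 8) = 8 (attained at k = 2)
  C[2][1] = min over k of (A[2][0] + B[0][1] = 1 + 4 = 5, A[2][1] + B[1][1] = 10 + 10 = 20, A[2][2] + B[2][1] = -1 + 2 = 1) = 1 (attained at k = 2)
  C[2][2] = min over k of (A[2][0] + B[0][2] = 1 + 0 = 1, A[2][1] + B[1][2] = 10 + 4 = 14, A[2][2] + B[2][2] = -1 + 0 = -1) = -1 (attained at k = 2)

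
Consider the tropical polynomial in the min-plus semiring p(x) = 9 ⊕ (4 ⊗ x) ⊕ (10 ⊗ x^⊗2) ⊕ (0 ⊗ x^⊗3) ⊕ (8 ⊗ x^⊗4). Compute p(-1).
p(-1) = -3

A tropical monomial a ⊗ x^⊗i evaluates to a + i · x. Evaluating each term at x = -1:
  Term 0 contributes 9 + 0 · -1 = 9
  Term 1 contributes 4 + 1 · -1 = 3
  Term 2 contributes 10 + 2 · -1 = 8
  Term 3 contributes 0 + 3 · -1 = -3
  Term 4 contributes 8 + 4 · -1 = 4
p(-1) = ⊕ of these = min[9, 3, 8, -3, 4] = -3.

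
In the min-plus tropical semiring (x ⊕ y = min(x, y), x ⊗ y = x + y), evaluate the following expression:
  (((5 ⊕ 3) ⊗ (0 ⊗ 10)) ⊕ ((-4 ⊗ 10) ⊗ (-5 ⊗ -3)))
(((5 ⊕ 3) ⊗ (0 ⊗ 10)) ⊕ ((-4 ⊗ 10) ⊗ (-5 ⊗ -3))) = -2

Expand innermost to outermost. Recall ⊕ takes the minimum of its arguments and ⊗ takes their sum. Working out the expression (((5 ⊕ 3) ⊗ (0 ⊗ 10)) ⊕ ((-4 ⊗ 10) ⊗ (-5 ⊗ -3))) gives -2.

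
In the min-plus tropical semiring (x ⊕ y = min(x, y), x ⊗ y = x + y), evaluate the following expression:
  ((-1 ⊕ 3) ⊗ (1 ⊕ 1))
((-1 ⊕ 3) ⊗ (1 ⊕ 1)) = 0

Expand innermost to outermost. Recall ⊕ takes the minimum of its arguments and ⊗ takes their sum. Working out the expression ((-1 ⊕ 3) ⊗ (1 ⊕ 1)) gives 0.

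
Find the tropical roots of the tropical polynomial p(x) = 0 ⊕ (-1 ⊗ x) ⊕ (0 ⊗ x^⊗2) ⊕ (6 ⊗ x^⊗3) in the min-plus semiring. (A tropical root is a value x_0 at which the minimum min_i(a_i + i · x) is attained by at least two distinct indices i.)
Roots: {-6, -1, 1}

Each tropical root is a break point of the lower envelope of the lines y = a_i + i · x (there are 4 lines, with slopes 0, 1, ..., 3). Only the lines that attain the minimum somewhere contribute to roots; other lines are dominated. Here the surviving (envelope) indices are i = 3, i = 2, i = 1, i = 0.
Intersections between consecutive envelope lines give the roots: for adjacent envelope indices i < j the intersection is x = (a_i − a_j) / (j − i). Reading off the sorted break points: {-6, -1, 1}.
Verification: at each break x_0, at least two indices attain the minimum of min_i(a_i + i · x_0).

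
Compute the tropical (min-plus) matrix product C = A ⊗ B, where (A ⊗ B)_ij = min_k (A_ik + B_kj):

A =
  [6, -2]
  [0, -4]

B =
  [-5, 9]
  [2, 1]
A ⊗ B =
  [0, -1]
  [-5, -3]

Apply the min-plus product entry-by-entry:
  C[0][0] = min over k of (A[0][0] + B[0][0] = 6 + -5 = 1, A[0][1] + B[1][0] = -2 + 2 = 0) = 0 (attained at k = 1)
  C[0][1] = min over k of (A[0][0] + B[0][1] = 6 + 9 = 15, A[0][1] + B[1][1] = -2 + 1 = -1) = -1 (attained at k = 1)
  C[1][0] = min over k of (A[1][0] + B[0][0] = 0 + -5 = -5, A[1][1] + B[1][0] = -4 + 2 = -2) = -5 (attained at k = 0)
  C[1][1] = min over k of (A[1][0] + B[0][1] = 0 + 9 = 9, A[1][1] + B[1][1] = -4 + 1 = -3) = -3 (attained at k = 1)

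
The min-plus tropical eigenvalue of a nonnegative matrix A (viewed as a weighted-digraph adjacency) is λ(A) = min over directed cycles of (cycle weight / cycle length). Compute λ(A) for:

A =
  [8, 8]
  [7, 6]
λ(A) = 6

Enumerate directed cycles and compute their means (weight / length). Sample:
  cycle 0 → 0: weight = 8, length = 1, mean = 8/1 ≈ 8.000
  cycle 1 → 1: weight = 6, length = 1, mean = 6/1 ≈ 6.000
  cycle 0 → 1 → 0: weight = 15, length = 2, mean = 15/2 ≈ 7.500
  cycle 1 → 0 → 1: weight = 15, length = 2, mean = 15/2 ≈ 7.500
Minimum mean = 6.000, attained e.g. along the cycle 1 → 1 with weight 6 and length 1. So λ(A) = 6/1 = 6.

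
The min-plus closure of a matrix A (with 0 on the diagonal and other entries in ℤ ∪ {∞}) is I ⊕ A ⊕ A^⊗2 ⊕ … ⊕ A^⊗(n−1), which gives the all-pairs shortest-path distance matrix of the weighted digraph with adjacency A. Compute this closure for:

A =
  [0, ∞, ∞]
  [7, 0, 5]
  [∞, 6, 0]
Closure =
  [0, ∞, ∞]
  [7, 0, 5]
  [13, 6, 0]

This is the Floyd-Warshall all-pairs shortest-path computation. For each intermediate vertex k = 0, 1, …, 2, update dist[i][j] ← min(dist[i][j], dist[i][k] + dist[k][j]). The final matrix gives, for each (i, j), the minimum total weight of any directed path from i to j (possibly empty when i = j).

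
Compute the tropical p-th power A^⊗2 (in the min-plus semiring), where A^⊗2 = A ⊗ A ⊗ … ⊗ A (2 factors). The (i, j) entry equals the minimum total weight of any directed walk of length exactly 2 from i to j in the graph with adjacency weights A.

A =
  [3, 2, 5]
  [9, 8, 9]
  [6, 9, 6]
A^⊗2 =
  [6, 5, 8]
  [12, 11, 14]
  [9, 8, 11]

Each entry (A^⊗2)_ij equals the minimum over all length-2 walks i = v_0 → v_1 → … → v_2 = j of Σ_t A[v_t][v_{t+1}]. For example, for (i, j) = (0, 2) we minimise over 3 possible intermediate vertex sequences; the minimum is 8, attained along the walk 0 → 0 → 2.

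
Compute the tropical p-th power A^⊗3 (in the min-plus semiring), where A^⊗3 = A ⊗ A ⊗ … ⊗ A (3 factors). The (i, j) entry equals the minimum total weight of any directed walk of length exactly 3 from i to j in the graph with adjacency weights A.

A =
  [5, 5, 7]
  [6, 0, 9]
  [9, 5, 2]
A^⊗3 =
  [11, 5, 11]
  [6, 0, 9]
  [11, 5, 6]

Each entry (A^⊗3)_ij equals the minimum over all length-3 walks i = v_0 → v_1 → … → v_3 = j of Σ_t A[v_t][v_{t+1}]. For example, for (i, j) = (0, 2) we minimise over 9 possible intermediate vertex sequences; the minimum is 11, attained along the walk 0 → 2 → 2 → 2.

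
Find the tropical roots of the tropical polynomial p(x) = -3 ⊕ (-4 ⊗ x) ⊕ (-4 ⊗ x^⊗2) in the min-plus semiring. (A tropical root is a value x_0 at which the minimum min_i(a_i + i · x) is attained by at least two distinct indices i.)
Roots: {0, 1}

Each tropical root is a break point of the lower envelope of the lines y = a_i + i · x (there are 3 lines, with slopes 0, 1, ..., 2). Only the lines that attain the minimum somewhere contribute to roots; other lines are dominated. Here the surviving (envelope) indices are i = 2, i = 1, i = 0.
Intersections between consecutive envelope lines give the roots: for adjacent envelope indices i < j the intersection is x = (a_i − a_j) / (j − i). Reading off the sorted break points: {0, 1}.
Verification: at each break x_0, at least two indices attain the minimum of min_i(a_i + i · x_0).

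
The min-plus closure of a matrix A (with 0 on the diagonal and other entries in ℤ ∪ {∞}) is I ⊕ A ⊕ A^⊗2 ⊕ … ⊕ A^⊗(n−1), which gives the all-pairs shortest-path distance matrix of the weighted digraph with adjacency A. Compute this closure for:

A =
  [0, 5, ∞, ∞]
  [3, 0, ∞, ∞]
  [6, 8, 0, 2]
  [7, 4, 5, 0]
Closure =
  [0, 5, ∞, ∞]
  [3, 0, ∞, ∞]
  [6, 6, 0, 2]
  [7, 4, 5, 0]

This is the Floyd-Warshall all-pairs shortest-path computation. For each intermediate vertex k = 0, 1, …, 3, update dist[i][j] ← min(dist[i][j], dist[i][k] + dist[k][j]). The final matrix gives, for each (i, j), the minimum total weight of any directed path from i to j (possibly empty when i = j).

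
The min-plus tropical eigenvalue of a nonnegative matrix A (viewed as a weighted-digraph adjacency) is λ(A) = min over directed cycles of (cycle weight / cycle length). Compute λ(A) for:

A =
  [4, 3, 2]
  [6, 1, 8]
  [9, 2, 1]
λ(A) = 1

Enumerate directed cycles and compute their means (weight / length). Sample:
  cycle 0 → 0: weight = 4, length = 1, mean = 4/1 ≈ 4.000
  cycle 1 → 1: weight = 1, length = 1, mean = 1/1 ≈ 1.000
  cycle 2 → 2: weight = 1, length = 1, mean = 1/1 ≈ 1.000
  cycle 0 → 1 → 0: weight = 9, length = 2, mean = 9/2 ≈ 4.500
  cycle 0 → 2 → 0: weight = 11, length = 2, mean = 11/2 ≈ 5.500
  cycle 1 → 0 → 1: weight = 9, length = 2, mean = 9/2 ≈ 4.500
Minimum mean = 1.000, attained e.g. along the cycle 1 → 1 with weight 1 and length 1. So λ(A) = 1/1 = 1.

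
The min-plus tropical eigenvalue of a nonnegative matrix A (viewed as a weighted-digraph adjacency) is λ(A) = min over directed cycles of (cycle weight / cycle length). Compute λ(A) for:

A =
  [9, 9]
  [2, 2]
λ(A) = 2

Enumerate directed cycles and compute their means (weight / length). Sample:
  cycle 0 → 0: weight = 9, length = 1, mean = 9/1 ≈ 9.000
  cycle 1 → 1: weight = 2, length = 1, mean = 2/1 ≈ 2.000
  cycle 0 → 1 → 0: weight = 11, length = 2, mean = 11/2 ≈ 5.500
  cycle 1 → 0 → 1: weight = 11, length = 2, mean = 11/2 ≈ 5.500
Minimum mean = 2.000, attained e.g. along the cycle 1 → 1 with weight 2 and length 1. So λ(A) = 2/1 = 2.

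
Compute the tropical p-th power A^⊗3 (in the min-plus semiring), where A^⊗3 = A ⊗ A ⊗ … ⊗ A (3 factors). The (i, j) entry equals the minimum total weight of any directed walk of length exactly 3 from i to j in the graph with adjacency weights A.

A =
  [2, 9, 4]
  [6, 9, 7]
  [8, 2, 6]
A^⊗3 =
  [6, 8, 8]
  [10, 12, 12]
  [10, 11, 12]

Each entry (A^⊗3)_ij equals the minimum over all length-3 walks i = v_0 → v_1 → … → v_3 = j of Σ_t A[v_t][v_{t+1}]. For example, for (i, j) = (0, 2) we minimise over 9 possible intermediate vertex sequences; the minimum is 8, attained along the walk 0 → 0 → 0 → 2.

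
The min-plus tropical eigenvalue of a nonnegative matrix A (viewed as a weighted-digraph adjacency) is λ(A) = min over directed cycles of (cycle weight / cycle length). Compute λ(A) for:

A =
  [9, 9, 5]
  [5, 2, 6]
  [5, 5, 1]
λ(A) = 1

Enumerate directed cycles and compute their means (weight / length). Sample:
  cycle 0 → 0: weight = 9, length = 1, mean = 9/1 ≈ 9.000
  cycle 1 → 1: weight = 2, length = 1, mean = 2/1 ≈ 2.000
  cycle 2 → 2: weight = 1, length = 1, mean = 1/1 ≈ 1.000
  cycle 0 → 1 → 0: weight = 14, length = 2, mean = 14/2 ≈ 7.000
  cycle 0 → 2 → 0: weight = 10, length = 2, mean = 10/2 ≈ 5.000
  cycle 1 → 0 → 1: weight = 14, length = 2, mean = 14/2 ≈ 7.000
Minimum mean = 1.000, attained e.g. along the cycle 2 → 2 with weight 1 and length 1. So λ(A) = 1/1 = 1.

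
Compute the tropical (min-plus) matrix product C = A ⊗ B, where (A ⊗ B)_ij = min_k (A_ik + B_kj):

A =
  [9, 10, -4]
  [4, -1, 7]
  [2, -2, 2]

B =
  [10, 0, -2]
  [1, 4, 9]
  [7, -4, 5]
A ⊗ B =
  [3, -8, 1]
  [0, 3, 2]
  [-1, -2, 0]

Apply the min-plus product entry-by-entry:
  C[0][0] = min over k of (A[0][0] + B[0][0] = 9 + 10 = 19, A[0][1] + B[1][0] = 10 + 1 = 11, A[0][2] + B[2][0] = -4 + 7 = 3) = 3 (attained at k = 2)
  C[0][1] = min over k of (A[0][0] + B[0][1] = 9 + 0 = 9, A[0][1] + B[1][1] = 10 + 4 = 14, A[0][2] + B[2][1] = -4 + -4 = -8) = -8 (attained at k = 2)
  C[0][2] = min over k of (A[0][0] + B[0][2] = 9 + -2 = 7, A[0][1] + B[1][2] = 10 + 9 = 19, A[0][2] + B[2][2] = -4 + 5 = 1) = 1 (attained at k = 2)
  C[1][0] = min over k of (A[1][0] + B[0][0] = 4 + 10 = 14, A[1][1] + B[1][0] = -1 + 1 = 0, A[1][2] + B[2][0] = 7 + 7 = 14) = 0 (attained at k = 1)
  C[1][1] = min over k of (A[1][0] + B[0][1] = 4 + 0 = 4, A[1][1] + B[1][1] = -1 + 4 = 3, A[1][2] + B[2][1] = 7 + -4 = 3) = 3 (attained at k = 1)
  C[1][2] = min over k of (A[1][0] + B[0][2] = 4 + -2 = 2, A[1][1] + B[1][2] = -1 + 9 = 8, A[1][2] + B[2][2] = 7 + 5 = 12) = 2 (attained at k = 0)
  C[2][0] = min over k of (A[2][0] + B[0][0] = 2 + 10 = 12, A[2][1] + B[1][0] = -2 + 1 = -1, A[2][2] + B[2][0] = 2 + 7 = 9) = -1 (attained at k = 1)
  C[2][1] = min over k of (A[2][0] + B[0][1] = 2 + 0 = 2, A[2][1] + B[1][1] = -2 + 4 = 2, A[2][2] + B[2][1] = 2 + -4 = -2) = -2 (attained at k = 2)
  C[2][2] = min over k of (A[2][0] + B[0][2] = 2 + -2 = 0, A[2][1] + B[1][2] = -2 + 9 = 7, A[2][2] + B[2][2] = 2 + 5 = 7) = 0 (attained at k = 0)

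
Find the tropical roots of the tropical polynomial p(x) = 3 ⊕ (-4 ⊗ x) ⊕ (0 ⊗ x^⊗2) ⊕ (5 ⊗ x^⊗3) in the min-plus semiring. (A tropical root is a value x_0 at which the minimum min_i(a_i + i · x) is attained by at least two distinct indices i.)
Roots: {-5, -4, 7}

Each tropical root is a break point of the lower envelope of the lines y = a_i + i · x (there are 4 lines, with slopes 0, 1, ..., 3). Only the lines that attain the minimum somewhere contribute to roots; other lines are dominated. Here the surviving (envelope) indices are i = 3, i = 2, i = 1, i = 0.
Intersections between consecutive envelope lines give the roots: for adjacent envelope indices i < j the intersection is x = (a_i − a_j) / (j − i). Reading off the sorted break points: {-5, -4, 7}.
Verification: at each break x_0, at least two indices attain the minimum of min_i(a_i + i · x_0).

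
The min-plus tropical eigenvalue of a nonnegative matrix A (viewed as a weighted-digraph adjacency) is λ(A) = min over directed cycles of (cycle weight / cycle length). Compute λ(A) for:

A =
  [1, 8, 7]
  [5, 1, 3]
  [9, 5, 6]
λ(A) = 1

Enumerate directed cycles and compute their means (weight / length). Sample:
  cycle 0 → 0: weight = 1, length = 1, mean = 1/1 ≈ 1.000
  cycle 1 → 1: weight = 1, length = 1, mean = 1/1 ≈ 1.000
  cycle 2 → 2: weight = 6, length = 1, mean = 6/1 ≈ 6.000
  cycle 0 → 1 → 0: weight = 13, length = 2, mean = 13/2 ≈ 6.500
  cycle 0 → 2 → 0: weight = 16, length = 2, mean = 16/2 ≈ 8.000
  cycle 1 → 0 → 1: weight = 13, length = 2, mean = 13/2 ≈ 6.500
Minimum mean = 1.000, attained e.g. along the cycle 0 → 0 with weight 1 and length 1. So λ(A) = 1/1 = 1.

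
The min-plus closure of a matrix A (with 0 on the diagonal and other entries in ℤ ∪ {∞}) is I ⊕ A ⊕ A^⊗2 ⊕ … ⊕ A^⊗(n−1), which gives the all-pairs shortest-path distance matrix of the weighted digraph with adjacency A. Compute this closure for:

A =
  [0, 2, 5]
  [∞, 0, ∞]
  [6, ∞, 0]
Closure =
  [0, 2, 5]
  [∞, 0, ∞]
  [6, 8, 0]

This is the Floyd-Warshall all-pairs shortest-path computation. For each intermediate vertex k = 0, 1, …, 2, update dist[i][j] ← min(dist[i][j], dist[i][k] + dist[k][j]). The final matrix gives, for each (i, j), the minimum total weight of any directed path from i to j (possibly empty when i = j).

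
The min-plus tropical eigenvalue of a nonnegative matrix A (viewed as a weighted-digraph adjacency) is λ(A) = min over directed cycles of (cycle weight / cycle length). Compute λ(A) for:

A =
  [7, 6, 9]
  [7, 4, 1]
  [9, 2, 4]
λ(A) = 3/2

Enumerate directed cycles and compute their means (weight / length). Sample:
  cycle 0 → 0: weight = 7, length = 1, mean = 7/1 ≈ 7.000
  cycle 1 → 1: weight = 4, length = 1, mean = 4/1 ≈ 4.000
  cycle 2 → 2: weight = 4, length = 1, mean = 4/1 ≈ 4.000
  cycle 0 → 1 → 0: weight = 13, length = 2, mean = 13/2 ≈ 6.500
  cycle 0 → 2 → 0: weight = 18, length = 2, mean = 18/2 ≈ 9.000
  cycle 1 → 0 → 1: weight = 13, length = 2, mean = 13/2 ≈ 6.500
Minimum mean = 1.500, attained e.g. along the cycle 1 → 2 → 1 with weight 3 and length 2. So λ(A) = 3/2 = 3/2.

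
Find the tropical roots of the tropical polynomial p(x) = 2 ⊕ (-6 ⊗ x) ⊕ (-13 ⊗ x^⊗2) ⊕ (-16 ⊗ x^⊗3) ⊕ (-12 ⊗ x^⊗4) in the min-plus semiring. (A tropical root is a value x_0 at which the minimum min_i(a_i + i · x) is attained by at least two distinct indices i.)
Roots: {-4, 3, 7, 8}

Each tropical root is a break point of the lower envelope of the lines y = a_i + i · x (there are 5 lines, with slopes 0, 1, ..., 4). Only the lines that attain the minimum somewhere contribute to roots; other lines are dominated. Here the surviving (envelope) indices are i = 4, i = 3, i = 2, i = 1, i = 0.
Intersections between consecutive envelope lines give the roots: for adjacent envelope indices i < j the intersection is x = (a_i − a_j) / (j − i). Reading off the sorted break points: {-4, 3, 7, 8}.
Verification: at each break x_0, at least two indices attain the minimum of min_i(a_i + i · x_0).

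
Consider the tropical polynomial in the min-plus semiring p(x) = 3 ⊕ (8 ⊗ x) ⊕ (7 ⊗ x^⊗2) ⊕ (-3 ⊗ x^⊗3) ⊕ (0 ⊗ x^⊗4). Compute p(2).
p(2) = 3

A tropical monomial a ⊗ x^⊗i evaluates to a + i · x. Evaluating each term at x = 2:
  Term 0 contributes 3 + 0 · 2 = 3
  Term 1 contributes 8 + 1 · 2 = 10
  Term 2 contributes 7 + 2 · 2 = 11
  Term 3 contributes -3 + 3 · 2 = 3
  Term 4 contributes 0 + 4 · 2 = 8
p(2) = ⊕ of these = min[3, 10, 11, 3, 8] = 3.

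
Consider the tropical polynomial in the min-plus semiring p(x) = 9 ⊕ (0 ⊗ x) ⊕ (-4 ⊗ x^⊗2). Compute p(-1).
p(-1) = -6

A tropical monomial a ⊗ x^⊗i evaluates to a + i · x. Evaluating each term at x = -1:
  Term 0 contributes 9 + 0 · -1 = 9
  Term 1 contributes 0 + 1 · -1 = -1
  Term 2 contributes -4 + 2 · -1 = -6
p(-1) = ⊕ of these = min[9, -1, -6] = -6.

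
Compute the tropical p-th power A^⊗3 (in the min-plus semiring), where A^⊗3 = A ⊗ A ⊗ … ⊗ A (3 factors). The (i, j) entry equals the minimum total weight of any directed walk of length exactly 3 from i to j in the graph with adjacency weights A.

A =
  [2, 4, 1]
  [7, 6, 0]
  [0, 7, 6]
A^⊗3 =
  [3, 5, 2]
  [2, 4, 1]
  [1, 6, 3]

Each entry (A^⊗3)_ij equals the minimum over all length-3 walks i = v_0 → v_1 → … → v_3 = j of Σ_t A[v_t][v_{t+1}]. For example, for (i, j) = (0, 2) we minimise over 9 possible intermediate vertex sequences; the minimum is 2, attained along the walk 0 → 2 → 0 → 2.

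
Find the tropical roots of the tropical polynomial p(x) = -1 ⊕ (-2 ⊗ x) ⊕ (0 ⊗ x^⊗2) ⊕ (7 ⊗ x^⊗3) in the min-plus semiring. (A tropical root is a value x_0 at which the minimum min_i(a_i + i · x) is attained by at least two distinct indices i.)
Roots: {-7, -2, 1}

Each tropical root is a break point of the lower envelope of the lines y = a_i + i · x (there are 4 lines, with slopes 0, 1, ..., 3). Only the lines that attain the minimum somewhere contribute to roots; other lines are dominated. Here the surviving (envelope) indices are i = 3, i = 2, i = 1, i = 0.
Intersections between consecutive envelope lines give the roots: for adjacent envelope indices i < j the intersection is x = (a_i − a_j) / (j − i). Reading off the sorted break points: {-7, -2, 1}.
Verification: at each break x_0, at least two indices attain the minimum of min_i(a_i + i · x_0).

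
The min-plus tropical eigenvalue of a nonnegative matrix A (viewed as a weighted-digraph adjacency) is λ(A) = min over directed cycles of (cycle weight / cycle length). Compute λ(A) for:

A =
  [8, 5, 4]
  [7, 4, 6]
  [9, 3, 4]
λ(A) = 4

Enumerate directed cycles and compute their means (weight / length). Sample:
  cycle 0 → 0: weight = 8, length = 1, mean = 8/1 ≈ 8.000
  cycle 1 → 1: weight = 4, length = 1, mean = 4/1 ≈ 4.000
  cycle 2 → 2: weight = 4, length = 1, mean = 4/1 ≈ 4.000
  cycle 0 → 1 → 0: weight = 12, length = 2, mean = 12/2 ≈ 6.000
  cycle 0 → 2 → 0: weight = 13, length = 2, mean = 13/2 ≈ 6.500
  cycle 1 → 0 → 1: weight = 12, length = 2, mean = 12/2 ≈ 6.000
Minimum mean = 4.000, attained e.g. along the cycle 1 → 1 with weight 4 and length 1. So λ(A) = 4/1 = 4.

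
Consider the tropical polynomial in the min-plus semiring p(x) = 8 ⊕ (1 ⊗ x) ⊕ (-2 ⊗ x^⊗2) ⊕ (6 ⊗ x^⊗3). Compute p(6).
p(6) = 7

A tropical monomial a ⊗ x^⊗i evaluates to a + i · x. Evaluating each term at x = 6:
  Term 0 contributes 8 + 0 · 6 = 8
  Term 1 contributes 1 + 1 · 6 = 7
  Term 2 contributes -2 + 2 · 6 = 10
  Term 3 contributes 6 + 3 · 6 = 24
p(6) = ⊕ of these = min[8, 7, 10, 24] = 7.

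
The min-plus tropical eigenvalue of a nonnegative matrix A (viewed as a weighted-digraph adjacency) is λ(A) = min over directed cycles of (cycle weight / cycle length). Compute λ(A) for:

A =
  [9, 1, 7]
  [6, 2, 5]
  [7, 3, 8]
λ(A) = 2

Enumerate directed cycles and compute their means (weight / length). Sample:
  cycle 0 → 0: weight = 9, length = 1, mean = 9/1 ≈ 9.000
  cycle 1 → 1: weight = 2, length = 1, mean = 2/1 ≈ 2.000
  cycle 2 → 2: weight = 8, length = 1, mean = 8/1 ≈ 8.000
  cycle 0 → 1 → 0: weight = 7, length = 2, mean = 7/2 ≈ 3.500
  cycle 0 → 2 → 0: weight = 14, length = 2, mean = 14/2 ≈ 7.000
  cycle 1 → 0 → 1: weight = 7, length = 2, mean = 7/2 ≈ 3.500
Minimum mean = 2.000, attained e.g. along the cycle 1 → 1 with weight 2 and length 1. So λ(A) = 2/1 = 2.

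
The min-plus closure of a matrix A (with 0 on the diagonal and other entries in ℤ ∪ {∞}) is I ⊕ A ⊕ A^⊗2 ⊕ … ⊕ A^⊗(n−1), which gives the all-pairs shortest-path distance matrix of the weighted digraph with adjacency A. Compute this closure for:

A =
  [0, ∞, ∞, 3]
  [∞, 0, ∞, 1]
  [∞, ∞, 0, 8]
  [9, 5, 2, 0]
Closure =
  [0, 8, 5, 3]
  [10, 0, 3, 1]
  [17, 13, 0, 8]
  [9, 5, 2, 0]

This is the Floyd-Warshall all-pairs shortest-path computation. For each intermediate vertex k = 0, 1, …, 3, update dist[i][j] ← min(dist[i][j], dist[i][k] + dist[k][j]). The final matrix gives, for each (i, j), the minimum total weight of any directed path from i to j (possibly empty when i = j).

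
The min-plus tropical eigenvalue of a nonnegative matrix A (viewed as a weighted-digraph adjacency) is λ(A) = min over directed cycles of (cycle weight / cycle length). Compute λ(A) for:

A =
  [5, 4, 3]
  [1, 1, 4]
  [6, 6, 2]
λ(A) = 1

Enumerate directed cycles and compute their means (weight / length). Sample:
  cycle 0 → 0: weight = 5, length = 1, mean = 5/1 ≈ 5.000
  cycle 1 → 1: weight = 1, length = 1, mean = 1/1 ≈ 1.000
  cycle 2 → 2: weight = 2, length = 1, mean = 2/1 ≈ 2.000
  cycle 0 → 1 → 0: weight = 5, length = 2, mean = 5/2 ≈ 2.500
  cycle 0 → 2 → 0: weight = 9, length = 2, mean = 9/2 ≈ 4.500
  cycle 1 → 0 → 1: weight = 5, length = 2, mean = 5/2 ≈ 2.500
Minimum mean = 1.000, attained e.g. along the cycle 1 → 1 with weight 1 and length 1. So λ(A) = 1/1 = 1.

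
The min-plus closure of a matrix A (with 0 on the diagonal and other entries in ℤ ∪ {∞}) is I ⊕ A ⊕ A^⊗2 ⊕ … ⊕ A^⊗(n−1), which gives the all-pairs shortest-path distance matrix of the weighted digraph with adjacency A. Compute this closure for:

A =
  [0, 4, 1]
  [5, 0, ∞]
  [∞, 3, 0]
Closure =
  [0, 4, 1]
  [5, 0, 6]
  [8, 3, 0]

This is the Floyd-Warshall all-pairs shortest-path computation. For each intermediate vertex k = 0, 1, …, 2, update dist[i][j] ← min(dist[i][j], dist[i][k] + dist[k][j]). The final matrix gives, for each (i, j), the minimum total weight of any directed path from i to j (possibly empty when i = j).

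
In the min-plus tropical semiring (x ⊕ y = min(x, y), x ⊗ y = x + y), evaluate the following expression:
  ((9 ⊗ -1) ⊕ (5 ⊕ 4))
((9 ⊗ -1) ⊕ (5 ⊕ 4)) = 4

Expand innermost to outermost. Recall ⊕ takes the minimum of its arguments and ⊗ takes their sum. Working out the expression ((9 ⊗ -1) ⊕ (5 ⊕ 4)) gives 4.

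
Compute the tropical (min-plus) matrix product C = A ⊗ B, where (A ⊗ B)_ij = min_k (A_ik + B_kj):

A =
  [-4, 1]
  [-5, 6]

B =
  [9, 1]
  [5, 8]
A ⊗ B =
  [5, -3]
  [4, -4]

Apply the min-plus product entry-by-entry:
  C[0][0] = min over k of (A[0][0] + B[0][0] = -4 + 9 = 5, A[0][1] + B[1][0] = 1 + 5 = 6) = 5 (attained at k = 0)
  C[0][1] = min over k of (A[0][0] + B[0][1] = -4 + 1 = -3, A[0][1] + B[1][1] = 1 + 8 = 9) = -3 (attained at k = 0)
  C[1][0] = min over k of (A[1][0] + B[0][0] = -5 + 9 = 4, A[1][1] + B[1][0] = 6 + 5 = 11) = 4 (attained at k = 0)
  C[1][1] = min over k of (A[1][0] + B[0][1] = -5 + 1 = -4, A[1][1] + B[1][1] = 6 + 8 = 14) = -4 (attained at k = 0)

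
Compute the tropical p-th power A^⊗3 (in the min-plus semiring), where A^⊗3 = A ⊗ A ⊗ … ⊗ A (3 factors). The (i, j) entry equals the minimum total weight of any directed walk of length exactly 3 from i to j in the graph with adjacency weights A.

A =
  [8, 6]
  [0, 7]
A^⊗3 =
  [13, 12]
  [6, 13]

Each entry (A^⊗3)_ij equals the minimum over all length-3 walks i = v_0 → v_1 → … → v_3 = j of Σ_t A[v_t][v_{t+1}]. For example, for (i, j) = (0, 1) we minimise over 4 possible intermediate vertex sequences; the minimum is 12, attained along the walk 0 → 1 → 0 → 1.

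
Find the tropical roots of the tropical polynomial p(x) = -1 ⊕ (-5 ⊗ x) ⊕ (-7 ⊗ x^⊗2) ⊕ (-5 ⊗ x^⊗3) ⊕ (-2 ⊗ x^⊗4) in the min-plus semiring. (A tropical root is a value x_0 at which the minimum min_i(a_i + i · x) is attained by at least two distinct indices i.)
Roots: {-3, -2, 2, 4}

Each tropical root is a break point of the lower envelope of the lines y = a_i + i · x (there are 5 lines, with slopes 0, 1, ..., 4). Only the lines that attain the minimum somewhere contribute to roots; other lines are dominated. Here the surviving (envelope) indices are i = 4, i = 3, i = 2, i = 1, i = 0.
Intersections between consecutive envelope lines give the roots: for adjacent envelope indices i < j the intersection is x = (a_i − a_j) / (j − i). Reading off the sorted break points: {-3, -2, 2, 4}.
Verification: at each break x_0, at least two indices attain the minimum of min_i(a_i + i · x_0).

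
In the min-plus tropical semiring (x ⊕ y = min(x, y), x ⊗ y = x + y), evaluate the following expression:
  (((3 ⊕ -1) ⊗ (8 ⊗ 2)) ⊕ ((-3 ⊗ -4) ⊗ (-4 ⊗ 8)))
(((3 ⊕ -1) ⊗ (8 ⊗ 2)) ⊕ ((-3 ⊗ -4) ⊗ (-4 ⊗ 8))) = -3

Expand innermost to outermost. Recall ⊕ takes the minimum of its arguments and ⊗ takes their sum. Working out the expression (((3 ⊕ -1) ⊗ (8 ⊗ 2)) ⊕ ((-3 ⊗ -4) ⊗ (-4 ⊗ 8))) gives -3.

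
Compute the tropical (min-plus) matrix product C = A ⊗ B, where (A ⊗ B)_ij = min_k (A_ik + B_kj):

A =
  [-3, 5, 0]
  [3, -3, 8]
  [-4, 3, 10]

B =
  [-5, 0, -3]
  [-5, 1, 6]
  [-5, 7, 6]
A ⊗ B =
  [-8, -3, -6]
  [-8, -2, 0]
  [-9, -4, -7]

Apply the min-plus product entry-by-entry:
  C[0][0] = min over k of (A[0][0] + B[0][0] = -3 + -5 = -8, A[0][1] + B[1][0] = 5 + -5 = 0, A[0][2] + B[2][0] = 0 + -5 = -5) = -8 (attained at k = 0)
  C[0][1] = min over k of (A[0][0] + B[0][1] = -3 + 0 = -3, A[0][1] + B[1][1] = 5 + 1 = 6, A[0][2] + B[2][1] = 0 + 7 = 7) = -3 (attained at k = 0)
  C[0][2] = min over k of (A[0][0] + B[0][2] = -3 + -3 = -6, A[0][1] + B[1][2] = 5 + 6 = 11, A[0][2] + B[2][2] = 0 + 6 = 6) = -6 (attained at k = 0)
  C[1][0] = min over k of (A[1][0] + B[0][0] = 3 + -5 = -2, A[1][1] + B[1][0] = -3 + -5 = -8, A[1][2] + B[2][0] = 8 + -5 = 3) = -8 (attained at k = 1)
  C[1][1] = min over k of (A[1][0] + B[0][1] = 3 + 0 = 3, A[1][1] + B[1][1] = -3 + 1 = -2, A[1][2] + B[2][1] = 8 + 7 = 15) = -2 (attained at k = 1)
  C[1][2] = min over k of (A[1][0] + B[0][2] = 3 + -3 = 0, A[1][1] + B[1][2] = -3 + 6 = 3, A[1][2] + B[2][2] = 8 + 6 = 14) = 0 (attained at k = 0)
  C[2][0] = min over k of (A[2][0] + B[0][0] = -4 + -5 = -9, A[2][1] + B[1][0] = 3 + -5 = -2, A[2][2] + B[2][0] = 10 + -5 = 5) = -9 (attained at k = 0)
  C[2][1] = min over k of (A[2][0] + B[0][1] = -4 + 0 = -4, A[2][1] + B[1][1] = 3 + 1 = 4, A[2][2] + B[2][1] = 10 + 7 = 17) = -4 (attained at k = 0)
  C[2][2] = min over k of (A[2][0] + B[0][2] = -4 + -3 = -7, A[2][1] + B[1][2] = 3 + 6 = 9, A[2][2] + B[2][2] = 10 + 6 = 16) = -7 (attained at k = 0)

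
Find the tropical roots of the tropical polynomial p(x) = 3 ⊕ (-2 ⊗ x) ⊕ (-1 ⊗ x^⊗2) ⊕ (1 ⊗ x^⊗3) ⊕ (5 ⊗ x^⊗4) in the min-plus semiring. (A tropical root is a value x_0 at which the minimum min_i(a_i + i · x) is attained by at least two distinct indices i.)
Roots: {-4, -2, -1, 5}

Each tropical root is a break point of the lower envelope of the lines y = a_i + i · x (there are 5 lines, with slopes 0, 1, ..., 4). Only the lines that attain the minimum somewhere contribute to roots; other lines are dominated. Here the surviving (envelope) indices are i = 4, i = 3, i = 2, i = 1, i = 0.
Intersections between consecutive envelope lines give the roots: for adjacent envelope indices i < j the intersection is x = (a_i − a_j) / (j − i). Reading off the sorted break points: {-4, -2, -1, 5}.
Verification: at each break x_0, at least two indices attain the minimum of min_i(a_i + i · x_0).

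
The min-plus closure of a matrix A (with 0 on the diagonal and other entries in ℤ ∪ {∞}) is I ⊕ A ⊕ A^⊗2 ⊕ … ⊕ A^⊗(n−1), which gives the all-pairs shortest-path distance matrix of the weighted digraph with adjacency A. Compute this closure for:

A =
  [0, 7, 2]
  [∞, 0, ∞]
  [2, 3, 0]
Closure =
  [0, 5, 2]
  [∞, 0, ∞]
  [2, 3, 0]

This is the Floyd-Warshall all-pairs shortest-path computation. For each intermediate vertex k = 0, 1, …, 2, update dist[i][j] ← min(dist[i][j], dist[i][k] + dist[k][j]). The final matrix gives, for each (i, j), the minimum total weight of any directed path from i to j (possibly empty when i = j).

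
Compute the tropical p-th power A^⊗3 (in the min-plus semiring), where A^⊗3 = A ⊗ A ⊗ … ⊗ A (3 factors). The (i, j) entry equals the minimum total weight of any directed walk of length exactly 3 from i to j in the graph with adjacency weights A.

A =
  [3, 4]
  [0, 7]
A^⊗3 =
  [7, 8]
  [4, 7]

Each entry (A^⊗3)_ij equals the minimum over all length-3 walks i = v_0 → v_1 → … → v_3 = j of Σ_t A[v_t][v_{t+1}]. For example, for (i, j) = (0, 1) we minimise over 4 possible intermediate vertex sequences; the minimum is 8, attained along the walk 0 → 1 → 0 → 1.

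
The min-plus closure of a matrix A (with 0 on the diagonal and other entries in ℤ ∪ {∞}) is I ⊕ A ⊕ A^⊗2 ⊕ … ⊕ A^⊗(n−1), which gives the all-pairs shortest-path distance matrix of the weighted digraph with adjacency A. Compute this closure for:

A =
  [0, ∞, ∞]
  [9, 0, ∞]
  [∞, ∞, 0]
Closure =
  [0, ∞, ∞]
  [9, 0, ∞]
  [∞, ∞, 0]

This is the Floyd-Warshall all-pairs shortest-path computation. For each intermediate vertex k = 0, 1, …, 2, update dist[i][j] ← min(dist[i][j], dist[i][k] + dist[k][j]). The final matrix gives, for each (i, j), the minimum total weight of any directed path from i to j (possibly empty when i = j).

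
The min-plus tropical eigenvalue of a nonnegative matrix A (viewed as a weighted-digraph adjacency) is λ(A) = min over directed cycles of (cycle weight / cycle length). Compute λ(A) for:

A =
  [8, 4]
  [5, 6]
λ(A) = 9/2

Enumerate directed cycles and compute their means (weight / length). Sample:
  cycle 0 → 0: weight = 8, length = 1, mean = 8/1 ≈ 8.000
  cycle 1 → 1: weight = 6, length = 1, mean = 6/1 ≈ 6.000
  cycle 0 → 1 → 0: weight = 9, length = 2, mean = 9/2 ≈ 4.500
  cycle 1 → 0 → 1: weight = 9, length = 2, mean = 9/2 ≈ 4.500
Minimum mean = 4.500, attained e.g. along the cycle 0 → 1 → 0 with weight 9 and length 2. So λ(A) = 9/2 = 9/2.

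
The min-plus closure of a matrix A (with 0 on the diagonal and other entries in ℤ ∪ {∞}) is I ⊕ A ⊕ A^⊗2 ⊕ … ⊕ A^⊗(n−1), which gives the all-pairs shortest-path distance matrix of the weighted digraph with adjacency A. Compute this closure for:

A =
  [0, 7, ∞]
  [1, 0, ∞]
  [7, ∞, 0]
Closure =
  [0, 7, ∞]
  [1, 0, ∞]
  [7, 14, 0]

This is the Floyd-Warshall all-pairs shortest-path computation. For each intermediate vertex k = 0, 1, …, 2, update dist[i][j] ← min(dist[i][j], dist[i][k] + dist[k][j]). The final matrix gives, for each (i, j), the minimum total weight of any directed path from i to j (possibly empty when i = j).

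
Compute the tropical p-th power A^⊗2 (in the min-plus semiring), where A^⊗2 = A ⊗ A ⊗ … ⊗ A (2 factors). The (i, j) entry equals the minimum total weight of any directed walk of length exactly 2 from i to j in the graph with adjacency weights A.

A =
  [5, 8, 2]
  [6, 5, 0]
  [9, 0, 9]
A^⊗2 =
  [10, 2, 7]
  [9, 0, 5]
  [6, 5, 0]

Each entry (A^⊗2)_ij equals the minimum over all length-2 walks i = v_0 → v_1 → … → v_2 = j of Σ_t A[v_t][v_{t+1}]. For example, for (i, j) = (0, 2) we minimise over 3 possible intermediate vertex sequences; the minimum is 7, attained along the walk 0 → 0 → 2.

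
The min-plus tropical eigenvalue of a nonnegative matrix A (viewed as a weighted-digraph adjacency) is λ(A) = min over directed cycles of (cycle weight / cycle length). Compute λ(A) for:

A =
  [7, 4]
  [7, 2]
λ(A) = 2

Enumerate directed cycles and compute their means (weight / length). Sample:
  cycle 0 → 0: weight = 7, length = 1, mean = 7/1 ≈ 7.000
  cycle 1 → 1: weight = 2, length = 1, mean = 2/1 ≈ 2.000
  cycle 0 → 1 → 0: weight = 11, length = 2, mean = 11/2 ≈ 5.500
  cycle 1 → 0 → 1: weight = 11, length = 2, mean = 11/2 ≈ 5.500
Minimum mean = 2.000, attained e.g. along the cycle 1 → 1 with weight 2 and length 1. So λ(A) = 2/1 = 2.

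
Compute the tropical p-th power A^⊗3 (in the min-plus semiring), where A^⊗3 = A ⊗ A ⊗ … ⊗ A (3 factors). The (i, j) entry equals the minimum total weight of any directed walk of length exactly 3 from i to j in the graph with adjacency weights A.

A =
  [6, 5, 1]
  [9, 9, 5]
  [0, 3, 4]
A^⊗3 =
  [5, 6, 2]
  [9, 10, 6]
  [1, 4, 5]

Each entry (A^⊗3)_ij equals the minimum over all length-3 walks i = v_0 → v_1 → … → v_3 = j of Σ_t A[v_t][v_{t+1}]. For example, for (i, j) = (0, 2) we minimise over 9 possible intermediate vertex sequences; the minimum is 2, attained along the walk 0 → 2 → 0 → 2.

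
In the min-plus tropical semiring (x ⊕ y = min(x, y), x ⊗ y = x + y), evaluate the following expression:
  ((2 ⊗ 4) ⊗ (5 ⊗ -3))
((2 ⊗ 4) ⊗ (5 ⊗ -3)) = 8

Expand innermost to outermost. Recall ⊕ takes the minimum of its arguments and ⊗ takes their sum. Working out the expression ((2 ⊗ 4) ⊗ (5 ⊗ -3)) gives 8.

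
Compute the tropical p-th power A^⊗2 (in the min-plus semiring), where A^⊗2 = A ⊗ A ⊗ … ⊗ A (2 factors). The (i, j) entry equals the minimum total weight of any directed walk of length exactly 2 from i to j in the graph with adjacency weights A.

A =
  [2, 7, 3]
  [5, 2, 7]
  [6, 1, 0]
A^⊗2 =
  [4, 4, 3]
  [7, 4, 7]
  [6, 1, 0]

Each entry (A^⊗2)_ij equals the minimum over all length-2 walks i = v_0 → v_1 → … → v_2 = j of Σ_t A[v_t][v_{t+1}]. For example, for (i, j) = (0, 2) we minimise over 3 possible intermediate vertex sequences; the minimum is 3, attained along the walk 0 → 2 → 2.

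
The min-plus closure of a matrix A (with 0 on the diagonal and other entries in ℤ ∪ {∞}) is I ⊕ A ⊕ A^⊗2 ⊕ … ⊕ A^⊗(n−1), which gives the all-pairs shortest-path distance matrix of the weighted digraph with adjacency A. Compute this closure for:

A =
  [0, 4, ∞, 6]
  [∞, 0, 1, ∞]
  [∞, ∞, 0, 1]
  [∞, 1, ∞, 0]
Closure =
  [0, 4, 5, 6]
  [∞, 0, 1, 2]
  [∞, 2, 0, 1]
  [∞, 1, 2, 0]

This is the Floyd-Warshall all-pairs shortest-path computation. For each intermediate vertex k = 0, 1, …, 3, update dist[i][j] ← min(dist[i][j], dist[i][k] + dist[k][j]). The final matrix gives, for each (i, j), the minimum total weight of any directed path from i to j (possibly empty when i = j).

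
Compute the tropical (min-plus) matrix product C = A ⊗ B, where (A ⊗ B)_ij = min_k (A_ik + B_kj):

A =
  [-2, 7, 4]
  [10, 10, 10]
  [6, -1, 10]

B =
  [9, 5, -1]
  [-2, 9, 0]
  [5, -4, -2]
A ⊗ B =
  [5, 0, -3]
  [8, 6, 8]
  [-3, 6, -1]

Apply the min-plus product entry-by-entry:
  C[0][0] = min over k of (A[0][0] + B[0][0] = -2 + 9 = 7, A[0][1] + B[1][0] = 7 + -2 = 5, A[0][2] + B[2][0] = 4 + 5 = 9) = 5 (attained at k = 1)
  C[0][1] = min over k of (A[0][0] + B[0][1] = -2 + 5 = 3, A[0][1] + B[1][1] = 7 + 9 = 16, A[0][2] + B[2][1] = 4 + -4 = 0) = 0 (attained at k = 2)
  C[0][2] = min over k of (A[0][0] + B[0][2] = -2 + -1 = -3, A[0][1] + B[1][2] = 7 + 0 = 7, A[0][2] + B[2][2] = 4 + -2 = 2) = -3 (attained at k = 0)
  C[1][0] = min over k of (A[1][0] + B[0][0] = 10 + 9 = 19, A[1][1] + B[1][0] = 10 + -2 = 8, A[1][2] + B[2][0] = 10 + 5 = 15) = 8 (attained at k = 1)
  C[1][1] = min over k of (A[1][0] + B[0][1] = 10 + 5 = 15, A[1][1] + B[1][1] = 10 + 9 = 19, A[1][2] + B[2][1] = 10 + -4 = 6) = 6 (attained at k = 2)
  C[1][2] = min over k of (A[1][0] + B[0][2] = 10 + -1 = 9, A[1][1] + B[1][2] = 10 + 0 = 10, A[1][2] + B[2][2] = 10 + -2 = 8) = 8 (attained at k = 2)
  C[2][0] = min over k of (A[2][0] + B[0][0] = 6 + 9 = 15, A[2][1] + B[1][0] = -1 + -2 = -3, A[2][2] + B[2][0] = 10 + 5 = 15) = -3 (attained at k = 1)
  C[2][1] = min over k of (A[2][0] + B[0][1] = 6 + 5 = 11, A[2][1] + B[1][1] = -1 + 9 = 8, A[2][2] + B[2][1] = 10 + -4 = 6) = 6 (attained at k = 2)
  C[2][2] = min over k of (A[2][0] + B[0][2] = 6 + -1 = 5, A[2][1] + B[1][2] = -1 + 0 = -1, A[2][2] + B[2][2] = 10 + -2 = 8) = -1 (attained at k = 1)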